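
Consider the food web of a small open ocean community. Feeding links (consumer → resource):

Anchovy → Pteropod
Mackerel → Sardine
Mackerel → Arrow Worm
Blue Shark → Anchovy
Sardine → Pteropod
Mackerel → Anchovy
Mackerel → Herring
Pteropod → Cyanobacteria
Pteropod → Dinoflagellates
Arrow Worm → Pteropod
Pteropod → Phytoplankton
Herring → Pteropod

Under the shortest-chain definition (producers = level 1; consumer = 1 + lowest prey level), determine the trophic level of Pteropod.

Phytoplankton is a producer → level 1.
Pteropod eats Phytoplankton → level 2.

Trophic level 2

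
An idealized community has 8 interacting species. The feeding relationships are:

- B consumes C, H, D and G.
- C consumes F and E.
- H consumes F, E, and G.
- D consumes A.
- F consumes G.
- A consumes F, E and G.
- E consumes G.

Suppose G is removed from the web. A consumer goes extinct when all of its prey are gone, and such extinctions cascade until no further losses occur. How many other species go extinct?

7

Remove G.
Round 1: F (all prey gone), E (all prey gone) → extinct.
Round 2: A (all prey gone), C (all prey gone), H (all prey gone) → extinct.
Round 3: D (all prey gone) → extinct.
Round 4: B (all prey gone) → extinct.
No further losses. Total secondary extinctions: 7.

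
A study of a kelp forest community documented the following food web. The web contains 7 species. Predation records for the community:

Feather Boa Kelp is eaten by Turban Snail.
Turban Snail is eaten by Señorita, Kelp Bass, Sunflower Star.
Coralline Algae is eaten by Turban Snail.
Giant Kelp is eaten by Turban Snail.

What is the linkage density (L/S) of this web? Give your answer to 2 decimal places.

L/S = 0.86

There are L = 6 links among S = 7 species.
L/S = 6/7 = 0.8571 ≈ 0.86.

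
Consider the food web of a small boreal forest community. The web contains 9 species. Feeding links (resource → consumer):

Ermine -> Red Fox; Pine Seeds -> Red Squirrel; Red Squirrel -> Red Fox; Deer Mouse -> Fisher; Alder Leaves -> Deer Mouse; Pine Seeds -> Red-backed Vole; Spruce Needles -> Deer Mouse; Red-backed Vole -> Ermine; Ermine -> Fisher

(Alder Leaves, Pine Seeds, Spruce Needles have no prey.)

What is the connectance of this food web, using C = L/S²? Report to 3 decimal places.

C = 0.111

The web has S = 9 species and L = 9 feeding links.
C = L / S² = 9 / 81 = 0.1111 ≈ 0.111.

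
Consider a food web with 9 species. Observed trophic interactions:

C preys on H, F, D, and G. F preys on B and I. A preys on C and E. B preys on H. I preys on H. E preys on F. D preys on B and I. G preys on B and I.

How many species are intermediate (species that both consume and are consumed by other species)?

7

Intermediate species (has both prey and predators): B, I, D, F, G, C, E.
Count: 7.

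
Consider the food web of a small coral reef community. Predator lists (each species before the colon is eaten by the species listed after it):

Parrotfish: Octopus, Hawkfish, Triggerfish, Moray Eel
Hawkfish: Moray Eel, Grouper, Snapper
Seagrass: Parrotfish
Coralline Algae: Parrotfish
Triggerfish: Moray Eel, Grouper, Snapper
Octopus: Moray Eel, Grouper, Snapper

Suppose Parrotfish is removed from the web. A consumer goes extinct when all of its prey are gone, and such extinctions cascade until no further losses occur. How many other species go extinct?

Remove Parrotfish.
Round 1: Octopus (all prey gone), Hawkfish (all prey gone), Triggerfish (all prey gone) → extinct.
Round 2: Moray Eel (all prey gone), Grouper (all prey gone), Snapper (all prey gone) → extinct.
No further losses. Total secondary extinctions: 6.

6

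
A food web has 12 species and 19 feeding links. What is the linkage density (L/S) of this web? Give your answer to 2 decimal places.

There are L = 19 links among S = 12 species.
L/S = 19/12 = 1.5833 ≈ 1.58.

L/S = 1.58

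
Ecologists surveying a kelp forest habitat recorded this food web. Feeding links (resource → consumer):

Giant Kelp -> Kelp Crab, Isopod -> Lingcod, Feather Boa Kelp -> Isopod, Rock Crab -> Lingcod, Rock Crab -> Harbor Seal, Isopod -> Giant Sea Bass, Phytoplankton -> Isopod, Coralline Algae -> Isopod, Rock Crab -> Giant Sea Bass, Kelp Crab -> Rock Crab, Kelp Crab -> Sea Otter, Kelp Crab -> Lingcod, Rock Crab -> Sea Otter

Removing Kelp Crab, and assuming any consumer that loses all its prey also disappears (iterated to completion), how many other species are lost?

3

Remove Kelp Crab.
Round 1: Rock Crab (all prey gone) → extinct.
Round 2: Sea Otter (all prey gone), Harbor Seal (all prey gone) → extinct.
No further losses. Total secondary extinctions: 3.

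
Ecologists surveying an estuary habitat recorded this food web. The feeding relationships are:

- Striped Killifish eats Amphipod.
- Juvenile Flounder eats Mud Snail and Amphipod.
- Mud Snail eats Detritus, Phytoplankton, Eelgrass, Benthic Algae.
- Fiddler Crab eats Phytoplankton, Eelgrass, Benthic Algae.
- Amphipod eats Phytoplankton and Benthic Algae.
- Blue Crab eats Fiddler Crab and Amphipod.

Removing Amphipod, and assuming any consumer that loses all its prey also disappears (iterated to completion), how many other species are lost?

1

Remove Amphipod.
Round 1: Striped Killifish (all prey gone) → extinct.
No further losses. Total secondary extinctions: 1.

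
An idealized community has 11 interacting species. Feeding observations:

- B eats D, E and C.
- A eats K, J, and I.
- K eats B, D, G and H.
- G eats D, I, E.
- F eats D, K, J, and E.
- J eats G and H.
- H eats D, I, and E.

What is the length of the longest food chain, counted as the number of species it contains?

4 species

One longest chain: I → G → J → A.
It has 4 species and 3 links.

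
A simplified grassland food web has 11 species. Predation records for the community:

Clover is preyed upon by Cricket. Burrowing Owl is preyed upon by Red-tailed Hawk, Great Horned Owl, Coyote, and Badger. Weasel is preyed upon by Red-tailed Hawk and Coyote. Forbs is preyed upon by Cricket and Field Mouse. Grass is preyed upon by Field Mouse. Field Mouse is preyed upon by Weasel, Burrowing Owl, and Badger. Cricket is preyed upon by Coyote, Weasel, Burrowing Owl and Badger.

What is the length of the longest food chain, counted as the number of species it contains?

One longest chain: Forbs → Cricket → Burrowing Owl → Badger.
It has 4 species and 3 links.

4 species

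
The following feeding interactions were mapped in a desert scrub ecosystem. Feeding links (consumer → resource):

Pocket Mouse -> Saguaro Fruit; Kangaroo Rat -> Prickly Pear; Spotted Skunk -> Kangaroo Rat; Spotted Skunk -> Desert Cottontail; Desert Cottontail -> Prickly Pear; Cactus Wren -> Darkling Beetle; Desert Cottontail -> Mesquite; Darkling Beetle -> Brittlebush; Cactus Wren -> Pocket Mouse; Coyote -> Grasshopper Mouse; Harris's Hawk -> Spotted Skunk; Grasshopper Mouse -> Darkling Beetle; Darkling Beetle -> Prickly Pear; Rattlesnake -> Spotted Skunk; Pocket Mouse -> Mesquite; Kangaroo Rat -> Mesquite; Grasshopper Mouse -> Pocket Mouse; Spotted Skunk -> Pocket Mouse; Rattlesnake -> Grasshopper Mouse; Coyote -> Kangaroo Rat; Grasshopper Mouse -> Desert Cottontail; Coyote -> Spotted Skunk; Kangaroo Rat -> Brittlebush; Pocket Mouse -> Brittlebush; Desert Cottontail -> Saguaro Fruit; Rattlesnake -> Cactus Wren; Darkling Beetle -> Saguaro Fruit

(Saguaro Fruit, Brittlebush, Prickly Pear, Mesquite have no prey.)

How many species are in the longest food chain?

4 species

One longest chain: Saguaro Fruit → Pocket Mouse → Spotted Skunk → Coyote.
It has 4 species and 3 links.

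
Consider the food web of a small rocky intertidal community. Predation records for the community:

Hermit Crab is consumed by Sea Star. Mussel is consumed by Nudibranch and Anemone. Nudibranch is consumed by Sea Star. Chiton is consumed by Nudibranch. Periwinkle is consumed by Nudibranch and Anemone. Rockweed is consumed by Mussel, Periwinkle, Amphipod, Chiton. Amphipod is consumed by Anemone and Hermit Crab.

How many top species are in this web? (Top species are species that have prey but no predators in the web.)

2

Top species (has prey, but nothing eats it): Anemone, Sea Star.
Count: 2.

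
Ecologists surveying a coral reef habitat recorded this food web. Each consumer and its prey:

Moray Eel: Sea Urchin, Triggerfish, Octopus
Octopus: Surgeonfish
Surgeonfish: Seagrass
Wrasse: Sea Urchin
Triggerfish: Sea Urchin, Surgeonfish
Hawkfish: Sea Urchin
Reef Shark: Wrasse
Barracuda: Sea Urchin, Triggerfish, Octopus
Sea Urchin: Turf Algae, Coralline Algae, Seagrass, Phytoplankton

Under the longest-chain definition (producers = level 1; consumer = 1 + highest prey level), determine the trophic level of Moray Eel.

Turf Algae is a producer → level 1.
Sea Urchin eats Turf Algae (level 1); other prey at levels: Coralline Algae 1, Seagrass 1, Phytoplankton 1 → level 2.
Triggerfish eats Sea Urchin (level 2); other prey at levels: Surgeonfish 2 → level 3.
Moray Eel eats Triggerfish (level 3); other prey at levels: Sea Urchin 2, Octopus 3 → level 4.

Trophic level 4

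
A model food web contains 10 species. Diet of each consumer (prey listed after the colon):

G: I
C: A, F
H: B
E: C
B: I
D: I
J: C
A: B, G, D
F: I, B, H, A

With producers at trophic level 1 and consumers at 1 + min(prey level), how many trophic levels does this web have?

Producers (level 1): I.
Following each consumer down to its lowest-level prey: I → F → C → J (levels 1 through 4).
All prey of J (C 3) are at level 3 or above, so J is at level 1 + 3 = 4.
Every consumer has at least one prey at level 3 or below, so none exceeds level 4.

4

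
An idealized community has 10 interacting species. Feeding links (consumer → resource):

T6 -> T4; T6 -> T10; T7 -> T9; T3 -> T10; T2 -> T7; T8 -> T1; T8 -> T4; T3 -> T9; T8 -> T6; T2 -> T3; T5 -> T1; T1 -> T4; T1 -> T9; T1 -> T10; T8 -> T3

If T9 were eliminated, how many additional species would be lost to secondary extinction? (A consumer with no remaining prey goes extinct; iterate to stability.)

1

Remove T9.
Round 1: T7 (all prey gone) → extinct.
No further losses. Total secondary extinctions: 1.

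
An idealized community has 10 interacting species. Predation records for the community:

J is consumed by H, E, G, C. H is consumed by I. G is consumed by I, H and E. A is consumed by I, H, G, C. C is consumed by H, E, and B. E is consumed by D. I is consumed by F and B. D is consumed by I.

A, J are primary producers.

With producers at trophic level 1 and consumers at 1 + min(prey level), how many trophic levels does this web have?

Producers (level 1): A, J.
Following each consumer down to its lowest-level prey: J → E → D (levels 1 through 3).
All prey of D (E 2) are at level 2 or above, so D is at level 1 + 2 = 3.
Every consumer has at least one prey at level 2 or below, so none exceeds level 3.

3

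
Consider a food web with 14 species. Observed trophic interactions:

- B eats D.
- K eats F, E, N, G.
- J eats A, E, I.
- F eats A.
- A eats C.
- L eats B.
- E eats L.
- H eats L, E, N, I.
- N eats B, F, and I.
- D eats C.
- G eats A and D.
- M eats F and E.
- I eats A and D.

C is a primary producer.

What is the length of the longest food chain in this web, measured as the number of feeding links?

5 links

One longest chain: C → D → B → L → E → M.
It has 6 species and 5 links.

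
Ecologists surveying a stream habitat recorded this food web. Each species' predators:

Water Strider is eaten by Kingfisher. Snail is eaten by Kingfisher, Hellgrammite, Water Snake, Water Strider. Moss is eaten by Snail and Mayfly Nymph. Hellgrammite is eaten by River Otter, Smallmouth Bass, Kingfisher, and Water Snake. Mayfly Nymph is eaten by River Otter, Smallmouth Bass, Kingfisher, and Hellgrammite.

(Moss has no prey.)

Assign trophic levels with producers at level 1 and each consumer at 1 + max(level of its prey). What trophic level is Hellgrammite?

Trophic level 3

Moss is a producer → level 1.
Snail eats Moss → level 2.
Hellgrammite eats Snail (level 2); other prey at levels: Mayfly Nymph 2 → level 3.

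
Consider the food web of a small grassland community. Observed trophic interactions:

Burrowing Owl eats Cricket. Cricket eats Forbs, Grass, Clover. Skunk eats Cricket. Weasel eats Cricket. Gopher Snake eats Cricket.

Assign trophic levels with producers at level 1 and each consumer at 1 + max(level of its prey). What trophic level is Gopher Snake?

Clover is a producer → level 1.
Cricket eats Clover (level 1); other prey at levels: Forbs 1, Grass 1 → level 2.
Gopher Snake eats Cricket → level 3.

Trophic level 3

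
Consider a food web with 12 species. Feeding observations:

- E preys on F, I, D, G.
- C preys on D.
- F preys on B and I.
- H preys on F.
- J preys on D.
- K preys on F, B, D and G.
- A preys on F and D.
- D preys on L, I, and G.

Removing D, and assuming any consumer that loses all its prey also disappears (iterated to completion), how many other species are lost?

Remove D.
Round 1: C (all prey gone), J (all prey gone) → extinct.
No further losses. Total secondary extinctions: 2.

2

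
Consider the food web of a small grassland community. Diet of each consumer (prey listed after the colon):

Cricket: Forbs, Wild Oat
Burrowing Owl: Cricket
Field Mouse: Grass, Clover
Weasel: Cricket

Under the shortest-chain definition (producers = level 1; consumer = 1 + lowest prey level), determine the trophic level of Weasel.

Forbs is a producer → level 1.
Cricket eats Forbs → level 2.
Weasel eats Cricket → level 3.
No prey of Weasel is below level 2, so 3 is the minimum.

Trophic level 3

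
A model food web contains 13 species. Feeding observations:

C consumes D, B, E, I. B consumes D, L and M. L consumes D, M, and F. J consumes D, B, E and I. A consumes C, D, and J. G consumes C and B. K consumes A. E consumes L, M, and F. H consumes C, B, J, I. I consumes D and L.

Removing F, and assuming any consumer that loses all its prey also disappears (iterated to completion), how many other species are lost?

Remove F.
Every predator of it retains at least one other prey: L still has M, D; E still has M, L.
No consumer loses all prey, so no secondary extinctions occur.

0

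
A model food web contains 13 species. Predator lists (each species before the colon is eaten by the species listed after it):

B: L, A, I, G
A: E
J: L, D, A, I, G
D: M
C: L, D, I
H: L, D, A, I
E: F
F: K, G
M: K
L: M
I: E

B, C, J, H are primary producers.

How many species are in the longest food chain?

5 species

One longest chain: B → A → E → F → K.
It has 5 species and 4 links.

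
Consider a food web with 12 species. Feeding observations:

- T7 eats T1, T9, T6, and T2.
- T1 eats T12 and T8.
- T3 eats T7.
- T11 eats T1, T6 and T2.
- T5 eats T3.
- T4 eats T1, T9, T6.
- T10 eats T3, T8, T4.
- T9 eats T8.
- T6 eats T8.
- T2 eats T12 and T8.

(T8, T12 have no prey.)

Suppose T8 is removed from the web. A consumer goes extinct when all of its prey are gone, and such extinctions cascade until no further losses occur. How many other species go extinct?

2

Remove T8.
Round 1: T6 (all prey gone), T9 (all prey gone) → extinct.
No further losses. Total secondary extinctions: 2.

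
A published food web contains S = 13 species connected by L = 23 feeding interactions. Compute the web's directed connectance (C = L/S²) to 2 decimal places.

The web has S = 13 species and L = 23 feeding links.
C = L / S² = 23 / 169 = 0.1361 ≈ 0.14.

C = 0.14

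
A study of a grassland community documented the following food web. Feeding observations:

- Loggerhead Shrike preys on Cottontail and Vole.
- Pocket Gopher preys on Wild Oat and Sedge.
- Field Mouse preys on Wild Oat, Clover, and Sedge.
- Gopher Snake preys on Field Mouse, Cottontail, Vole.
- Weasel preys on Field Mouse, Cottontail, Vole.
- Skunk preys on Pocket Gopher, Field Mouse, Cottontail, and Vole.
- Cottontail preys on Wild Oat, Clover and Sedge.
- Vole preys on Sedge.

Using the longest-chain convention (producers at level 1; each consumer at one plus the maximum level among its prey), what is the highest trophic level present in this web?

3

Producers (level 1): Clover, Wild Oat, Sedge.
Sedge → Vole → Loggerhead Shrike gives Loggerhead Shrike level 3.
No species has a prey at level 3, so no species reaches level 4.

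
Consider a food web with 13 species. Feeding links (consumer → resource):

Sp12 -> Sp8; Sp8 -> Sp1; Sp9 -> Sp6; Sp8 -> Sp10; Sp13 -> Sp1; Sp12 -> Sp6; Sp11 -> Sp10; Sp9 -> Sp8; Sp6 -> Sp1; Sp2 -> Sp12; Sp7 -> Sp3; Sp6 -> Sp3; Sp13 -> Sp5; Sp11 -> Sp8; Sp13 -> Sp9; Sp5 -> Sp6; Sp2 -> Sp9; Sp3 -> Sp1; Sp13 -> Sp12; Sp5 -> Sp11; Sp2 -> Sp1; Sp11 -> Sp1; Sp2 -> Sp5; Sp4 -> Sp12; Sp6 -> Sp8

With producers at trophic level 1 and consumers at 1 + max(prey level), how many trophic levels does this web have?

5

Producers (level 1): Sp1, Sp10.
Sp1 → Sp8 → Sp6 → Sp12 → Sp4 gives Sp4 level 5.
No species has a prey at level 5, so no species reaches level 6.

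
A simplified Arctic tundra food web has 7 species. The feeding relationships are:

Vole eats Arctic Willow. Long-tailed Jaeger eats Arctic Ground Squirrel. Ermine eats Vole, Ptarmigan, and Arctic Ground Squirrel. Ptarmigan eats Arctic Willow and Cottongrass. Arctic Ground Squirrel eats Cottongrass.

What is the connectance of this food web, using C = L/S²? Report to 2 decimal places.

The web has S = 7 species and L = 8 feeding links.
C = L / S² = 8 / 49 = 0.1633 ≈ 0.16.

C = 0.16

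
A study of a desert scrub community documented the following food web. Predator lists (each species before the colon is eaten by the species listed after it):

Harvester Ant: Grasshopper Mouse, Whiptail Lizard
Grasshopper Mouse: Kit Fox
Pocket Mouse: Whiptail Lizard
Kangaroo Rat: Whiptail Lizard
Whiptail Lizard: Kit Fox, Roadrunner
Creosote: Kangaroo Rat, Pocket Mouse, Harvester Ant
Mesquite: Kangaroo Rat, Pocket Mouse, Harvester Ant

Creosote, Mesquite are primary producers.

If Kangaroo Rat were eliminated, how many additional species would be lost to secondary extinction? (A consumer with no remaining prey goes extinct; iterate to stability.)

Remove Kangaroo Rat.
Every predator of it retains at least one other prey: Whiptail Lizard still has Pocket Mouse, Harvester Ant.
No consumer loses all prey, so no secondary extinctions occur.

0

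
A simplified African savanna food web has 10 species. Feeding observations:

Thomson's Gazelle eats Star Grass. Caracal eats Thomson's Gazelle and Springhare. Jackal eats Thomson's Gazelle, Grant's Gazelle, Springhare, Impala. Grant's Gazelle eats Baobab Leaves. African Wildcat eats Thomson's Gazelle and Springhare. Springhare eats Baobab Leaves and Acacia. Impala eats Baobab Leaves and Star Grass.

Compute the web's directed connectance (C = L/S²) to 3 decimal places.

C = 0.140

The web has S = 10 species and L = 14 feeding links.
C = L / S² = 14 / 100 = 0.1400 ≈ 0.140.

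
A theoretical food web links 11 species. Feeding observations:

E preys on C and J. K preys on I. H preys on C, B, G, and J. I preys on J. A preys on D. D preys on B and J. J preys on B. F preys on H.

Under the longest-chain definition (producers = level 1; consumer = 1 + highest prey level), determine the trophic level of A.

Trophic level 4

B is a producer → level 1.
J eats B → level 2.
D eats J (level 2); other prey at levels: B 1 → level 3.
A eats D → level 4.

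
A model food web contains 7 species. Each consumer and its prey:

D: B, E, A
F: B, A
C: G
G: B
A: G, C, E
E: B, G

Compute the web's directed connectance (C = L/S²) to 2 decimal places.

C = 0.24

The web has S = 7 species and L = 12 feeding links.
C = L / S² = 12 / 49 = 0.2449 ≈ 0.24.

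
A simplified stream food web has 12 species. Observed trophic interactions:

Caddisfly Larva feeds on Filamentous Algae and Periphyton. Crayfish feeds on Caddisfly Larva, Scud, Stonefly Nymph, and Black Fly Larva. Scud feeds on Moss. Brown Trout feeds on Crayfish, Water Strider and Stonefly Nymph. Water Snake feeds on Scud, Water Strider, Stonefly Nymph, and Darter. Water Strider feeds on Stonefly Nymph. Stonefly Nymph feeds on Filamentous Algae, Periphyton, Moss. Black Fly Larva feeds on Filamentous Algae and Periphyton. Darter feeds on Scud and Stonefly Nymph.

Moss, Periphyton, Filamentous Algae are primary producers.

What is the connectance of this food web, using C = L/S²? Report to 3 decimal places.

The web has S = 12 species and L = 22 feeding links.
C = L / S² = 22 / 144 = 0.1528 ≈ 0.153.

C = 0.153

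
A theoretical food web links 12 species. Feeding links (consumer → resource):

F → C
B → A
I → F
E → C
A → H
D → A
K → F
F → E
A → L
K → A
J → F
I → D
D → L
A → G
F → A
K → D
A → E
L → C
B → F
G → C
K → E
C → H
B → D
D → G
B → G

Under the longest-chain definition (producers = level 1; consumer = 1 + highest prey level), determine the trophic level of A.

Trophic level 4

H is a producer → level 1.
C eats H → level 2.
L eats C → level 3.
A eats L (level 3); other prey at levels: H 1, G 3, E 3 → level 4.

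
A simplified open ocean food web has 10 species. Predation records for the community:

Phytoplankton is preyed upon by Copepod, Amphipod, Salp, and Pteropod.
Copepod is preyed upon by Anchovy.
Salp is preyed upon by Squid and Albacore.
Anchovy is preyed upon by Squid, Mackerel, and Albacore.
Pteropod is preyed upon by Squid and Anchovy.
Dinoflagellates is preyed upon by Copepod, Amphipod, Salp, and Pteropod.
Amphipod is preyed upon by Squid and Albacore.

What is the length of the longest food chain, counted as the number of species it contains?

One longest chain: Dinoflagellates → Copepod → Anchovy → Squid.
It has 4 species and 3 links.

4 species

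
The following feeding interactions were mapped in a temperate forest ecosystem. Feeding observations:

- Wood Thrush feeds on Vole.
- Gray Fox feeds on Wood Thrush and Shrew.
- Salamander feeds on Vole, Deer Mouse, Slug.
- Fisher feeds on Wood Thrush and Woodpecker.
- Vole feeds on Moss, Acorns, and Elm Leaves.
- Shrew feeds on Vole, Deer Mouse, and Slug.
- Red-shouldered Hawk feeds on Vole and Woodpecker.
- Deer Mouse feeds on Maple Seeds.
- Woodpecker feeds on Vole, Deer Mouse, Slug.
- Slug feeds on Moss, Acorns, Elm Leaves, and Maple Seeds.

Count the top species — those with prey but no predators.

Top species (has prey, but nothing eats it): Salamander, Gray Fox, Red-shouldered Hawk, Fisher.
Count: 4.

4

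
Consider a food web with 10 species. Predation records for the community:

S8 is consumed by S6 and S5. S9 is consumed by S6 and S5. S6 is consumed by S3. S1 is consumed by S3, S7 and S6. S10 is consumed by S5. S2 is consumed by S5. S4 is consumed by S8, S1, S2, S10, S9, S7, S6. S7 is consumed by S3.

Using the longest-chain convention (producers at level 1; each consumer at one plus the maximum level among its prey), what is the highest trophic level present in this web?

Producers (level 1): S4.
S4 → S9 → S6 → S3 gives S3 level 4.
No species has a prey at level 4, so no species reaches level 5.

4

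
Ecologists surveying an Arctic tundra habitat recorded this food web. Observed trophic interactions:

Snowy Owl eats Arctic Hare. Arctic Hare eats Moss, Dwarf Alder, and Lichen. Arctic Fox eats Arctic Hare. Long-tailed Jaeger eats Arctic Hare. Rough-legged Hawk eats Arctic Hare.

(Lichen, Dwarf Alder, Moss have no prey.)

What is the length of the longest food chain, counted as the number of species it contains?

One longest chain: Lichen → Arctic Hare → Snowy Owl.
It has 3 species and 2 links.

3 species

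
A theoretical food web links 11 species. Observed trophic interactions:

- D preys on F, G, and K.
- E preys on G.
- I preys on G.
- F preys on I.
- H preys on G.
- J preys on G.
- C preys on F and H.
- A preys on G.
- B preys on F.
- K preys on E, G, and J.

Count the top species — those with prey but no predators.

4

Top species (has prey, but nothing eats it): A, D, B, C.
Count: 4.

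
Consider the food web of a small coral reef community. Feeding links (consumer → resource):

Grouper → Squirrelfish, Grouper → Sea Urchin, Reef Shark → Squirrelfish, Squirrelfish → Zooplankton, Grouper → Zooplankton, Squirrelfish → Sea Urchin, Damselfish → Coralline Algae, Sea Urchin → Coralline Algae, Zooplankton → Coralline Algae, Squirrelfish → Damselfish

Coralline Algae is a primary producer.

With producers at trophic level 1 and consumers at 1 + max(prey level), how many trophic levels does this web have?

4

Producers (level 1): Coralline Algae.
Coralline Algae → Damselfish → Squirrelfish → Reef Shark gives Reef Shark level 4.
No species has a prey at level 4, so no species reaches level 5.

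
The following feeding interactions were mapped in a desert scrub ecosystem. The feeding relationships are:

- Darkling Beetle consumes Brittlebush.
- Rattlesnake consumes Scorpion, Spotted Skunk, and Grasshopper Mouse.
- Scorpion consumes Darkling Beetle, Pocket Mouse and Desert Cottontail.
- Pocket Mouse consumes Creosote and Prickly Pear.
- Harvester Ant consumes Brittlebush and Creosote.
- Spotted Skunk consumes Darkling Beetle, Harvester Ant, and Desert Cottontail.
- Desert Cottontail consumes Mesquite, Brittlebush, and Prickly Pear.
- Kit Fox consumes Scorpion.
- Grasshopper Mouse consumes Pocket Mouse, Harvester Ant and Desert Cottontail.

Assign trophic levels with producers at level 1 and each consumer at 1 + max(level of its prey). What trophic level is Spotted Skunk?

Brittlebush is a producer → level 1.
Desert Cottontail eats Brittlebush (level 1); other prey at levels: Prickly Pear 1, Mesquite 1 → level 2.
Spotted Skunk eats Desert Cottontail (level 2); other prey at levels: Harvester Ant 2, Darkling Beetle 2 → level 3.

Trophic level 3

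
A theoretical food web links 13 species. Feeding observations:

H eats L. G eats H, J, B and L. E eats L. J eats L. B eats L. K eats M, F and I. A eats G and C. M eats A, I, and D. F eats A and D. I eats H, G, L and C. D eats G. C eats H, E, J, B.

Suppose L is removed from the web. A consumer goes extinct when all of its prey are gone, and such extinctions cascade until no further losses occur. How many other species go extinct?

12

Remove L.
Round 1: B (all prey gone), H (all prey gone), E (all prey gone), J (all prey gone) → extinct.
Round 2: C (all prey gone), G (all prey gone) → extinct.
Round 3: A (all prey gone), I (all prey gone), D (all prey gone) → extinct.
Round 4: F (all prey gone), M (all prey gone) → extinct.
Round 5: K (all prey gone) → extinct.
No further losses. Total secondary extinctions: 12.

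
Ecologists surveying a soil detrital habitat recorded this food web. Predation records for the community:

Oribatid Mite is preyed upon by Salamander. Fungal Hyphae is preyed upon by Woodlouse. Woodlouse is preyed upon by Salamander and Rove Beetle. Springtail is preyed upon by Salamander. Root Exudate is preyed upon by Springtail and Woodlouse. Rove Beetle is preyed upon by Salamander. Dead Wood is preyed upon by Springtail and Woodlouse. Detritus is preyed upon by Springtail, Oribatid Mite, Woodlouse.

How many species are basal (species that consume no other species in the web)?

4

Basal species (no prey listed): Dead Wood, Detritus, Fungal Hyphae, Root Exudate.
Count: 4.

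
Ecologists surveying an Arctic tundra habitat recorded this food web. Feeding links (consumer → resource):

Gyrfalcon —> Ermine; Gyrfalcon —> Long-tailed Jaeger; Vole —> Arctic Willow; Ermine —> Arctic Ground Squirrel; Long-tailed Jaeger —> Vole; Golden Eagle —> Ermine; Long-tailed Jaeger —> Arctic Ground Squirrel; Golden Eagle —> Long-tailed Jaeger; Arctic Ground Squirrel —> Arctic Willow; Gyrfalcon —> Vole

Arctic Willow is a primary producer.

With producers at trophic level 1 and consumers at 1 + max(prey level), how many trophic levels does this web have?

Producers (level 1): Arctic Willow.
Arctic Willow → Arctic Ground Squirrel → Ermine → Golden Eagle gives Golden Eagle level 4.
No species has a prey at level 4, so no species reaches level 5.

4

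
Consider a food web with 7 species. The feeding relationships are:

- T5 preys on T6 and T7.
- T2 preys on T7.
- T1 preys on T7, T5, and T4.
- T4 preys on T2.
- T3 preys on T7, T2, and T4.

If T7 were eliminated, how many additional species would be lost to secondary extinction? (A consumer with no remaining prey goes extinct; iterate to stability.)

Remove T7.
Round 1: T2 (all prey gone) → extinct.
Round 2: T4 (all prey gone) → extinct.
Round 3: T3 (all prey gone) → extinct.
No further losses. Total secondary extinctions: 3.

3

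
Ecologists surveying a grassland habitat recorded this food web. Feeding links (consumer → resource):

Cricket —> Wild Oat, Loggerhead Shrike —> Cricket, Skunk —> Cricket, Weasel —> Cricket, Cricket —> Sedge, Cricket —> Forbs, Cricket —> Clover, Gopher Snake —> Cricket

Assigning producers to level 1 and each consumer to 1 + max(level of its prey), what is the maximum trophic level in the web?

3

Producers (level 1): Forbs, Wild Oat, Sedge, Clover.
Forbs → Cricket → Gopher Snake gives Gopher Snake level 3.
No species has a prey at level 3, so no species reaches level 4.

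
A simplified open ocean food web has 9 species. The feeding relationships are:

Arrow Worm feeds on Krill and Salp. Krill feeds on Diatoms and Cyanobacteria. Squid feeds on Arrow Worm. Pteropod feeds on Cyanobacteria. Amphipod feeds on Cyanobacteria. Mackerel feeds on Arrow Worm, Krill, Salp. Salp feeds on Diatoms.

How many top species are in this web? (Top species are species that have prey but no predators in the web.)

Top species (has prey, but nothing eats it): Amphipod, Pteropod, Mackerel, Squid.
Count: 4.

4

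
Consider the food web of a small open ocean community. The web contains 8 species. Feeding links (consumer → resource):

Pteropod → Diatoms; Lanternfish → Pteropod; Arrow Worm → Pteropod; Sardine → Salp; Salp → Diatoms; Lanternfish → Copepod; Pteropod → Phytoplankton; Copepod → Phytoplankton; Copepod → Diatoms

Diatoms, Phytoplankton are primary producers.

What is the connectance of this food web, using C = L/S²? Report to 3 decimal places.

The web has S = 8 species and L = 9 feeding links.
C = L / S² = 9 / 64 = 0.1406 ≈ 0.141.

C = 0.141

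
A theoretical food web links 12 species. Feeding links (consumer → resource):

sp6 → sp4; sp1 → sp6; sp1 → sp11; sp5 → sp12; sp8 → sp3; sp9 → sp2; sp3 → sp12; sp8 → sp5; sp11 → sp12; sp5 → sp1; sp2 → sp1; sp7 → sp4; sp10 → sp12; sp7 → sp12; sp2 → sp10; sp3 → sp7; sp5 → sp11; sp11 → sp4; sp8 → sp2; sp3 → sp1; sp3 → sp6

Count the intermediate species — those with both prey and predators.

8

Intermediate species (has both prey and predators): sp7, sp6, sp10, sp11, sp1, sp3, sp5, sp2.
Count: 8.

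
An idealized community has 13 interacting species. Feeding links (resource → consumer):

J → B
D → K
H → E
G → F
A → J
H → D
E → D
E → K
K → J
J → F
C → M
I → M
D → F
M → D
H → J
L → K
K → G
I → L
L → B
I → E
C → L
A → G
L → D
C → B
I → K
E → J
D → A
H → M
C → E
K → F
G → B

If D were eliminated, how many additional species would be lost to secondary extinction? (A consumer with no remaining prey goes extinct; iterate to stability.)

Remove D.
Round 1: A (all prey gone) → extinct.
No further losses. Total secondary extinctions: 1.

1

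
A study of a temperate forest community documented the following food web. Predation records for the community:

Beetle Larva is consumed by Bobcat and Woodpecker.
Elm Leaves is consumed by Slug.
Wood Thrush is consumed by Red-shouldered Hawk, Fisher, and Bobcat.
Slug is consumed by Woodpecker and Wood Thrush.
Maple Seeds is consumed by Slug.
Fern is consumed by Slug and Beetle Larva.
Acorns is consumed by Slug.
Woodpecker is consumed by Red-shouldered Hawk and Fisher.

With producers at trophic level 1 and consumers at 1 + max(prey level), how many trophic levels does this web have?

4

Producers (level 1): Maple Seeds, Acorns, Elm Leaves, Fern.
Maple Seeds → Slug → Wood Thrush → Red-shouldered Hawk gives Red-shouldered Hawk level 4.
No species has a prey at level 4, so no species reaches level 5.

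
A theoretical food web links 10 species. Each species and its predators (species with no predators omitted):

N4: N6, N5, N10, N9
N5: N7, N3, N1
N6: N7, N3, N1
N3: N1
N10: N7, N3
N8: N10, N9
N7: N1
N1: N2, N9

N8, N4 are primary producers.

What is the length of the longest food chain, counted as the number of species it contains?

One longest chain: N4 → N6 → N7 → N1 → N2.
It has 5 species and 4 links.

5 species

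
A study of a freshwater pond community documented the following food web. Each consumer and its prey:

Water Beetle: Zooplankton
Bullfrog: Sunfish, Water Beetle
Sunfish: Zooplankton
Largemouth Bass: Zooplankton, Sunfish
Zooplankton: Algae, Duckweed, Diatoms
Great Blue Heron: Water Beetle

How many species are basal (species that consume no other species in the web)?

3

Basal species (no prey listed): Algae, Duckweed, Diatoms.
Count: 3.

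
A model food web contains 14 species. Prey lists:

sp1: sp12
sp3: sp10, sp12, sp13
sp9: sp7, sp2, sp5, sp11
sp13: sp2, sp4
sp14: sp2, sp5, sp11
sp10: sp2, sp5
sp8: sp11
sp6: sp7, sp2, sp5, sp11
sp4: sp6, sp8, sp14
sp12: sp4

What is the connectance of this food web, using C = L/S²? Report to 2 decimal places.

C = 0.12

The web has S = 14 species and L = 24 feeding links.
C = L / S² = 24 / 196 = 0.1224 ≈ 0.12.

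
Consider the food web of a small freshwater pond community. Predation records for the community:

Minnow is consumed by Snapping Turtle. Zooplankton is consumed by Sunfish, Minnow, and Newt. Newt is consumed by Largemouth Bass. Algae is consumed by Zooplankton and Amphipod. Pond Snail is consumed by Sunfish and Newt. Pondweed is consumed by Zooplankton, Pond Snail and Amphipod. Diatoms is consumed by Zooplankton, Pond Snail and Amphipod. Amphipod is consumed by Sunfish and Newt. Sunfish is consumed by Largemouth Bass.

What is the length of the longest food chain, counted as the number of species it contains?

One longest chain: Diatoms → Zooplankton → Minnow → Snapping Turtle.
It has 4 species and 3 links.

4 species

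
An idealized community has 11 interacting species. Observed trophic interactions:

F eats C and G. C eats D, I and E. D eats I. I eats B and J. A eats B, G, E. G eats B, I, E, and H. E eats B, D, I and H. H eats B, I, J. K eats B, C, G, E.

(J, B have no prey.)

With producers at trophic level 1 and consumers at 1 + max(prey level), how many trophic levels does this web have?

Producers (level 1): J, B.
J → I → D → E → G → A gives A level 6.
No species has a prey at level 6, so no species reaches level 7.

6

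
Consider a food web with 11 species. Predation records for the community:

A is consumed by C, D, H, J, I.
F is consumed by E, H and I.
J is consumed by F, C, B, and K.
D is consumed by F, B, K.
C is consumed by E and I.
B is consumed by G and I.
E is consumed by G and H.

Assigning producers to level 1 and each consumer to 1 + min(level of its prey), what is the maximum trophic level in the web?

Producers (level 1): A.
Following each consumer down to its lowest-level prey: A → C → E → G (levels 1 through 4).
All prey of G (E 3, B 3) are at level 3 or above, so G is at level 1 + 3 = 4.
Every consumer has at least one prey at level 3 or below, so none exceeds level 4.

4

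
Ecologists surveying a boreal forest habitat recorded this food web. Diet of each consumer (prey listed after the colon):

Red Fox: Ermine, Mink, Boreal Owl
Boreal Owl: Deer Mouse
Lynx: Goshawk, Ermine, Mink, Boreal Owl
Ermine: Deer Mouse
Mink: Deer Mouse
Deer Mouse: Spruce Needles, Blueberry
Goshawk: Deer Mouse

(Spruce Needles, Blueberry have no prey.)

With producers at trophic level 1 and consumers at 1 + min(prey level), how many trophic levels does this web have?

Producers (level 1): Spruce Needles, Blueberry.
Following each consumer down to its lowest-level prey: Spruce Needles → Deer Mouse → Ermine → Red Fox (levels 1 through 4).
All prey of Red Fox (Ermine 3, Mink 3, Boreal Owl 3) are at level 3 or above, so Red Fox is at level 1 + 3 = 4.
Every consumer has at least one prey at level 3 or below, so none exceeds level 4.

4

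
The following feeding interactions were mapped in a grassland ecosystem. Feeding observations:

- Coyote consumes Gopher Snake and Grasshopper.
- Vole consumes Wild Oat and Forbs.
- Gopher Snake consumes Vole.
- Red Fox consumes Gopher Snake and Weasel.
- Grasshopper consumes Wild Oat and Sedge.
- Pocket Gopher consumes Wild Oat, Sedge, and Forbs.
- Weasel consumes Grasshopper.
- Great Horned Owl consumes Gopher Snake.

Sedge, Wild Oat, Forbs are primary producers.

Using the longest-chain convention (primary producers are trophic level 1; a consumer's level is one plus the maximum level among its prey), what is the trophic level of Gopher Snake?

Trophic level 3

Wild Oat is a producer → level 1.
Vole eats Wild Oat (level 1); other prey at levels: Forbs 1 → level 2.
Gopher Snake eats Vole → level 3.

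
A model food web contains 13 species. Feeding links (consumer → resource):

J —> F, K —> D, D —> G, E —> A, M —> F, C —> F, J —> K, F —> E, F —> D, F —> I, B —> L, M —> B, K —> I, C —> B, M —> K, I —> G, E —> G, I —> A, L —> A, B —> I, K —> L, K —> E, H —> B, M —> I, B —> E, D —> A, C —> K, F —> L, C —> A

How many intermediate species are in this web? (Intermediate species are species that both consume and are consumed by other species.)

Intermediate species (has both prey and predators): I, L, D, E, B, K, F.
Count: 7.

7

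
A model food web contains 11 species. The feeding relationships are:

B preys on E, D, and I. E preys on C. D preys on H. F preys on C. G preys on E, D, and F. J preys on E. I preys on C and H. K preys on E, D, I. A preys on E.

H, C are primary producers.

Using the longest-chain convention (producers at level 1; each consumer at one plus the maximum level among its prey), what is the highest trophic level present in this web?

3

Producers (level 1): H, C.
C → E → B gives B level 3.
No species has a prey at level 3, so no species reaches level 4.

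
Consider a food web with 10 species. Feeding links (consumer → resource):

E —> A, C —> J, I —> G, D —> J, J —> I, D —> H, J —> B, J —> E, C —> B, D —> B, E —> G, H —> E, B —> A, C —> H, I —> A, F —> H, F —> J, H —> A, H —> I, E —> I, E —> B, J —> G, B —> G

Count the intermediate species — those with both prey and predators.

Intermediate species (has both prey and predators): B, I, E, J, H.
Count: 5.

5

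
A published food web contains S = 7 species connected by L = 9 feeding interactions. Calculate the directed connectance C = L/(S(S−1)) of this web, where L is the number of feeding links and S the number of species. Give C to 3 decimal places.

C = 0.214

The web has S = 7 species and L = 9 feeding links.
C = L / (S(S−1)) = 9 / 42 = 0.2143 ≈ 0.214.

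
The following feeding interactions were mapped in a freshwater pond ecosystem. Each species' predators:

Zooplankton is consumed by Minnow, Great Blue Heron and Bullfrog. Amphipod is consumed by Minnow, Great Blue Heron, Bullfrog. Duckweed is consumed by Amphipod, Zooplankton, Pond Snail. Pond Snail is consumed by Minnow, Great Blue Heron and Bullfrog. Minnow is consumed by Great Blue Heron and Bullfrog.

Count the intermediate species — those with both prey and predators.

Intermediate species (has both prey and predators): Amphipod, Zooplankton, Pond Snail, Minnow.
Count: 4.

4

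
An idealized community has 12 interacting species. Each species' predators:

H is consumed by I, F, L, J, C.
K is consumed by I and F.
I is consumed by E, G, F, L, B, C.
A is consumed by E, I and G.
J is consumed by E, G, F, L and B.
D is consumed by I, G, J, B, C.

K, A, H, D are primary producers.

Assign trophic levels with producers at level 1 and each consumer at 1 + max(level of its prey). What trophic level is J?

Trophic level 2

H is a producer → level 1.
J eats H (level 1); other prey at levels: D 1 → level 2.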